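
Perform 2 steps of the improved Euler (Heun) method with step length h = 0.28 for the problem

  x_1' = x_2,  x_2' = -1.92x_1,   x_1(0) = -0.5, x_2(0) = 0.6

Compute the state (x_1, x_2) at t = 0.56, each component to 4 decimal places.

-0.0416, 0.9199

Heun on (x_1,x_2): k1 = f(t_n, state_n); k2 = f(t_n + h, state_n + h·k1); state_{n+1} = state_n + (h/2)·(k1 + k2).
0.000000: (-0.500000, 0.600000)
  k1 = (0.600000, 0.960000)
  predictor → (-0.332000, 0.868800)
  k2 = (0.868800, 0.637440)
  → (-0.294368, 0.823642)
0.280000: (-0.294368, 0.823642)
  k1 = (0.823642, 0.565187)
  predictor → (-0.063748, 0.981894)
  k2 = (0.981894, 0.122397)
  → (-0.041593, 0.919903)
(x_1(0.56), x_2(0.56)) ≈ (-0.0416, 0.9199)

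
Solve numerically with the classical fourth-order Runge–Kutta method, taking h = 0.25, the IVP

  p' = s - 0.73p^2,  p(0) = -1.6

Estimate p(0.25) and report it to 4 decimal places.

RK4: k1 = f(s_n, p_n); k2 = f(s_n + h/2, p_n + (h/2)·k1); k3 = f(s_n + h/2, p_n + (h/2)·k2); k4 = f(s_n + h, p_n + h·k3); p_{n+1} = p_n + (h/6)·(k1 + 2k2 + 2k3 + k4).
s=0.000000, p=-1.600000:
  k1 = f(0.000000, -1.600000) = -1.868800
  k2 = f(0.125000, -1.833600) = -2.329325
  k3 = f(0.125000, -1.891166) = -2.485850
  k4 = f(0.250000, -2.221463) = -3.352474
  p ← -1.600000 + (0.25/6)·(k1 + 2k2 + 2k3 + k4) = -2.218818
p(0.25) ≈ -2.2188

-2.2188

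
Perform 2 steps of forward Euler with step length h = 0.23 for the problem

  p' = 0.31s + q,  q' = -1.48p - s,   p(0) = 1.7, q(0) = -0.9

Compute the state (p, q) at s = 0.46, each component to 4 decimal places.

1.1693, -2.0398

Euler on (p,q): p_{n+1} = p_n + h·p', q_{n+1} = q_n + h·q'.
0.000000: (1.700000, -0.900000); f=(-0.900000, -2.516000) → (1.493000, -1.478680)
0.230000: (1.493000, -1.478680); f=(-1.407380, -2.439640) → (1.169303, -2.039797)
(p(0.46), q(0.46)) ≈ (1.1693, -2.0398)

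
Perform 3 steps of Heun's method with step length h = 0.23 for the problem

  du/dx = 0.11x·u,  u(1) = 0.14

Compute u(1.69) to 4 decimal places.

Heun: k1 = f(x_n, u_n); k2 = f(x_n + h, u_n + h·k1); u_{n+1} = u_n + (h/2)·(k1 + k2).
x=1.000000, u=0.140000:
  k1 = f(1.000000, 0.140000) = 0.015400
  k2 = f(1.230000, 0.143542) = 0.019421
  u ← 0.140000 + (0.23/2)·(0.015400 + 0.019421) = 0.144004
x=1.230000, u=0.144004:
  k1 = f(1.230000, 0.144004) = 0.019484
  k2 = f(1.460000, 0.148486) = 0.023847
  u ← 0.144004 + (0.23/2)·(0.019484 + 0.023847) = 0.148987
x=1.460000, u=0.148987:
  k1 = f(1.460000, 0.148987) = 0.023927
  k2 = f(1.690000, 0.154491) = 0.028720
  u ← 0.148987 + (0.23/2)·(0.023927 + 0.028720) = 0.155042
u(1.69) ≈ 0.1550

0.1550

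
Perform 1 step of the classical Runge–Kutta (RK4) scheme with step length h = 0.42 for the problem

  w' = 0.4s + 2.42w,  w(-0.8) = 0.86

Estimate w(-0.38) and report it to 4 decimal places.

RK4: k1 = f(s_n, w_n); k2 = f(s_n + h/2, w_n + (h/2)·k1); k3 = f(s_n + h/2, w_n + (h/2)·k2); k4 = f(s_n + h, w_n + h·k3); w_{n+1} = w_n + (h/6)·(k1 + 2k2 + 2k3 + k4).
s=-0.800000, w=0.860000:
  k1 = f(-0.800000, 0.860000) = 1.761200
  k2 = f(-0.590000, 1.229852) = 2.740242
  k3 = f(-0.590000, 1.435451) = 3.237791
  k4 = f(-0.380000, 2.219872) = 5.220091
  w ← 0.860000 + (0.42/6)·(k1 + 2k2 + 2k3 + k4) = 2.185615
w(-0.38) ≈ 2.1856

2.1856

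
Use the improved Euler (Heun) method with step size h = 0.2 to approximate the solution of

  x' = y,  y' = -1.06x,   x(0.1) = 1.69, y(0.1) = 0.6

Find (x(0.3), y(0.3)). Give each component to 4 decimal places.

Heun on (x,y): k1 = f(t_n, state_n); k2 = f(t_n + h, state_n + h·k1); state_{n+1} = state_n + (h/2)·(k1 + k2).
0.100000: (1.690000, 0.600000)
  k1 = (0.600000, -1.791400)
  predictor → (1.810000, 0.241720)
  k2 = (0.241720, -1.918600)
  → (1.774172, 0.229000)
(x(0.3), y(0.3)) ≈ (1.7742, 0.2290)

1.7742, 0.2290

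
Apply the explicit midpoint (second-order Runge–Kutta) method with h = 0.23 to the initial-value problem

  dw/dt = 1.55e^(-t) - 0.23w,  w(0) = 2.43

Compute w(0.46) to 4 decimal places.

Midpoint: k1 = f(t_n, w_n); k2 = f(t_n + h/2, w_n + (h/2)·k1); w_{n+1} = w_n + h·k2.
t=0.000000, w=2.430000:
  k1 = f(0.000000, 2.430000) = 0.991100
  k2 = f(0.115000, 2.543977) = 0.796503
  w ← 2.430000 + 0.23·0.796503 = 2.613196
t=0.230000, w=2.613196:
  k1 = f(0.230000, 2.613196) = 0.630492
  k2 = f(0.345000, 2.685702) = 0.480030
  w ← 2.613196 + 0.23·0.480030 = 2.723603
w(0.46) ≈ 2.7236

2.7236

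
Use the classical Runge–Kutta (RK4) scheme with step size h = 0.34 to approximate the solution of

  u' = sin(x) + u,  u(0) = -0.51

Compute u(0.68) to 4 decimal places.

-0.7230

RK4: k1 = f(x_n, u_n); k2 = f(x_n + h/2, u_n + (h/2)·k1); k3 = f(x_n + h/2, u_n + (h/2)·k2); k4 = f(x_n + h, u_n + h·k3); u_{n+1} = u_n + (h/6)·(k1 + 2k2 + 2k3 + k4).
x=0.000000, u=-0.510000:
  k1 = f(0.000000, -0.510000) = -0.510000
  k2 = f(0.170000, -0.596700) = -0.427518
  k3 = f(0.170000, -0.582678) = -0.413496
  k4 = f(0.340000, -0.650589) = -0.317101
  u ← -0.510000 + (0.34/6)·(k1 + 2k2 + 2k3 + k4) = -0.652184
x=0.340000, u=-0.652184:
  k1 = f(0.340000, -0.652184) = -0.318697
  k2 = f(0.510000, -0.706362) = -0.218185
  k3 = f(0.510000, -0.689275) = -0.201098
  k4 = f(0.680000, -0.720557) = -0.091764
  u ← -0.652184 + (0.34/6)·(k1 + 2k2 + 2k3 + k4) = -0.722962
u(0.68) ≈ -0.7230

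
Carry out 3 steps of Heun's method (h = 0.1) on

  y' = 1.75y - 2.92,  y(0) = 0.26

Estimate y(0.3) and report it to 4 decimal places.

Heun: k1 = f(t_n, y_n); k2 = f(t_n + h, y_n + h·k1); y_{n+1} = y_n + (h/2)·(k1 + k2).
t=0.000000, y=0.260000:
  k1 = f(0.000000, 0.260000) = -2.465000
  k2 = f(0.100000, 0.013500) = -2.896375
  y ← 0.260000 + (0.1/2)·(-2.465000 + (-2.896375)) = -0.008069
t=0.100000, y=-0.008069:
  k1 = f(0.100000, -0.008069) = -2.934120
  k2 = f(0.200000, -0.301481) = -3.447591
  y ← -0.008069 + (0.1/2)·(-2.934120 + (-3.447591)) = -0.327154
t=0.200000, y=-0.327154:
  k1 = f(0.200000, -0.327154) = -3.492520
  k2 = f(0.300000, -0.676406) = -4.103711
  y ← -0.327154 + (0.1/2)·(-3.492520 + (-4.103711)) = -0.706966
y(0.3) ≈ -0.7070

-0.7070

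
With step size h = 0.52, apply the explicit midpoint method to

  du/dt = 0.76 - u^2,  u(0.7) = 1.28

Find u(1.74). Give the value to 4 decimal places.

0.9928

Midpoint: k1 = f(t_n, u_n); k2 = f(t_n + h/2, u_n + (h/2)·k1); u_{n+1} = u_n + h·k2.
t=0.700000, u=1.280000:
  k1 = f(0.700000, 1.280000) = -0.878400
  k2 = f(0.960000, 1.051616) = -0.345896
  u ← 1.280000 + 0.52·(-0.345896) = 1.100134
t=1.220000, u=1.100134:
  k1 = f(1.220000, 1.100134) = -0.450295
  k2 = f(1.480000, 0.983057) = -0.206402
  u ← 1.100134 + 0.52·(-0.206402) = 0.992805
u(1.74) ≈ 0.9928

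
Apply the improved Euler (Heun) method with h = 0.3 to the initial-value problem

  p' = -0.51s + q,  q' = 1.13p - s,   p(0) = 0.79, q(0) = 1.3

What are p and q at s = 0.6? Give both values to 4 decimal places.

Heun on (p,q): k1 = f(s_n, state_n); k2 = f(s_n + h, state_n + h·k1); state_{n+1} = state_n + (h/2)·(k1 + k2).
0.000000: (0.790000, 1.300000)
  k1 = (1.300000, 0.892700)
  predictor → (1.180000, 1.567810)
  k2 = (1.414810, 1.033400)
  → (1.197221, 1.588915)
0.300000: (1.197221, 1.588915)
  k1 = (1.435915, 1.052860)
  predictor → (1.627996, 1.904773)
  k2 = (1.598773, 1.239635)
  → (1.652425, 1.932789)
(p(0.6), q(0.6)) ≈ (1.6524, 1.9328)

1.6524, 1.9328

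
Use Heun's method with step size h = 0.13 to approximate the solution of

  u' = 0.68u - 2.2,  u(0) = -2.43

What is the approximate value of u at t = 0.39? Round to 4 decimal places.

-4.1481

Heun: k1 = f(t_n, u_n); k2 = f(t_n + h, u_n + h·k1); u_{n+1} = u_n + (h/2)·(k1 + k2).
t=0.000000, u=-2.430000:
  k1 = f(0.000000, -2.430000) = -3.852400
  k2 = f(0.130000, -2.930812) = -4.192952
  u ← -2.430000 + (0.13/2)·(-3.852400 + (-4.192952)) = -2.952948
t=0.130000, u=-2.952948:
  k1 = f(0.130000, -2.952948) = -4.208005
  k2 = f(0.260000, -3.499988) = -4.579992
  u ← -2.952948 + (0.13/2)·(-4.208005 + (-4.579992)) = -3.524168
t=0.260000, u=-3.524168:
  k1 = f(0.260000, -3.524168) = -4.596434
  k2 = f(0.390000, -4.121704) = -5.002759
  u ← -3.524168 + (0.13/2)·(-4.596434 + (-5.002759)) = -4.148115
u(0.39) ≈ -4.1481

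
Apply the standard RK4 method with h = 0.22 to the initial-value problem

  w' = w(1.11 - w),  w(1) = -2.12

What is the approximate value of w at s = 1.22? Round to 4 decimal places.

RK4: k1 = f(s_n, w_n); k2 = f(s_n + h/2, w_n + (h/2)·k1); k3 = f(s_n + h/2, w_n + (h/2)·k2); k4 = f(s_n + h, w_n + h·k3); w_{n+1} = w_n + (h/6)·(k1 + 2k2 + 2k3 + k4).
s=1.000000, w=-2.120000:
  k1 = f(1.000000, -2.120000) = -6.847600
  k2 = f(1.110000, -2.873236) = -11.444777
  k3 = f(1.110000, -3.378925) = -15.167745
  k4 = f(1.220000, -5.456904) = -35.834963
  w ← -2.120000 + (0.22/6)·(k1 + 2k2 + 2k3 + k4) = -5.636612
w(1.22) ≈ -5.6366

-5.6366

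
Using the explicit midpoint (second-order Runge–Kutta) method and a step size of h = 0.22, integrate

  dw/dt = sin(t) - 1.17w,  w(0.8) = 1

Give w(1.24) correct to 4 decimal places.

0.8956

Midpoint: k1 = f(t_n, w_n); k2 = f(t_n + h/2, w_n + (h/2)·k1); w_{n+1} = w_n + h·k2.
t=0.800000, w=1.000000:
  k1 = f(0.800000, 1.000000) = -0.452644
  k2 = f(0.910000, 0.950209) = -0.322241
  w ← 1.000000 + 0.22·(-0.322241) = 0.929107
t=1.020000, w=0.929107:
  k1 = f(1.020000, 0.929107) = -0.234947
  k2 = f(1.130000, 0.903263) = -0.152405
  w ← 0.929107 + 0.22·(-0.152405) = 0.895578
w(1.24) ≈ 0.8956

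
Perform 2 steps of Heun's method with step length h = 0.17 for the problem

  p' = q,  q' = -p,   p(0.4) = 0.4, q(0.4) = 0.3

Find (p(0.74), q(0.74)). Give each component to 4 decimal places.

0.4775, 0.1487

Heun on (p,q): k1 = f(s_n, state_n); k2 = f(s_n + h, state_n + h·k1); state_{n+1} = state_n + (h/2)·(k1 + k2).
0.400000: (0.400000, 0.300000)
  k1 = (0.300000, -0.400000)
  predictor → (0.451000, 0.232000)
  k2 = (0.232000, -0.451000)
  → (0.445220, 0.227665)
0.570000: (0.445220, 0.227665)
  k1 = (0.227665, -0.445220)
  predictor → (0.483923, 0.151978)
  k2 = (0.151978, -0.483923)
  → (0.477490, 0.148688)
(p(0.74), q(0.74)) ≈ (0.4775, 0.1487)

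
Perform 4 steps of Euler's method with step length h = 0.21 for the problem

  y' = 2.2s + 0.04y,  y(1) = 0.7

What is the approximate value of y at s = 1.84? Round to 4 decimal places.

Euler: y_{n+1} = y_n + h·f(s_n, y_n).
s=1.000000, y=0.700000: f=2.228000 → y ← 0.700000 + 0.21·2.228000 = 1.167880
s=1.210000, y=1.167880: f=2.708715 → y ← 1.167880 + 0.21·2.708715 = 1.736710
s=1.420000, y=1.736710: f=3.193468 → y ← 1.736710 + 0.21·3.193468 = 2.407339
s=1.630000, y=2.407339: f=3.682294 → y ← 2.407339 + 0.21·3.682294 = 3.180620
y(1.84) ≈ 3.1806

3.1806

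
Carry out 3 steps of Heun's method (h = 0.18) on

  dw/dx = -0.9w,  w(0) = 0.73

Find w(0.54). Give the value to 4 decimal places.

0.4501

Heun: k1 = f(x_n, w_n); k2 = f(x_n + h, w_n + h·k1); w_{n+1} = w_n + (h/2)·(k1 + k2).
x=0.000000, w=0.730000:
  k1 = f(0.000000, 0.730000) = -0.657000
  k2 = f(0.180000, 0.611740) = -0.550566
  w ← 0.730000 + (0.18/2)·(-0.657000 + (-0.550566)) = 0.621319
x=0.180000, w=0.621319:
  k1 = f(0.180000, 0.621319) = -0.559187
  k2 = f(0.360000, 0.520665) = -0.468599
  w ← 0.621319 + (0.18/2)·(-0.559187 + (-0.468599)) = 0.528818
x=0.360000, w=0.528818:
  k1 = f(0.360000, 0.528818) = -0.475936
  k2 = f(0.540000, 0.443150) = -0.398835
  w ← 0.528818 + (0.18/2)·(-0.475936 + (-0.398835)) = 0.450089
w(0.54) ≈ 0.4501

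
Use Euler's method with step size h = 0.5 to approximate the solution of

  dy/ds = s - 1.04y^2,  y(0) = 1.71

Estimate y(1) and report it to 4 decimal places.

Euler: y_{n+1} = y_n + h·f(s_n, y_n).
s=0.000000, y=1.710000: f=-3.041064 → y ← 1.710000 + 0.5·(-3.041064) = 0.189468
s=0.500000, y=0.189468: f=0.462666 → y ← 0.189468 + 0.5·0.462666 = 0.420801
y(1) ≈ 0.4208

0.4208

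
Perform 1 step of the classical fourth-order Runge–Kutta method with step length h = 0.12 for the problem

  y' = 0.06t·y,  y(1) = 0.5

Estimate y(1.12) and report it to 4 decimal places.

RK4: k1 = f(t_n, y_n); k2 = f(t_n + h/2, y_n + (h/2)·k1); k3 = f(t_n + h/2, y_n + (h/2)·k2); k4 = f(t_n + h, y_n + h·k3); y_{n+1} = y_n + (h/6)·(k1 + 2k2 + 2k3 + k4).
t=1.000000, y=0.500000:
  k1 = f(1.000000, 0.500000) = 0.030000
  k2 = f(1.060000, 0.501800) = 0.031914
  k3 = f(1.060000, 0.501915) = 0.031922
  k4 = f(1.120000, 0.503831) = 0.033857
  y ← 0.500000 + (0.12/6)·(k1 + 2k2 + 2k3 + k4) = 0.503831
y(1.12) ≈ 0.5038

0.5038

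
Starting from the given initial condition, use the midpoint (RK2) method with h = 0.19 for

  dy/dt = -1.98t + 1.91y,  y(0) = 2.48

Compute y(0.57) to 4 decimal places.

Midpoint: k1 = f(t_n, y_n); k2 = f(t_n + h/2, y_n + (h/2)·k1); y_{n+1} = y_n + h·k2.
t=0.000000, y=2.480000:
  k1 = f(0.000000, 2.480000) = 4.736800
  k2 = f(0.095000, 2.929996) = 5.408192
  y ← 2.480000 + 0.19·5.408192 = 3.507557
t=0.190000, y=3.507557:
  k1 = f(0.190000, 3.507557) = 6.323233
  k2 = f(0.285000, 4.108264) = 7.282484
  y ← 3.507557 + 0.19·7.282484 = 4.891228
t=0.380000, y=4.891228:
  k1 = f(0.380000, 4.891228) = 8.589846
  k2 = f(0.475000, 5.707264) = 9.960374
  y ← 4.891228 + 0.19·9.960374 = 6.783699
y(0.57) ≈ 6.7837

6.7837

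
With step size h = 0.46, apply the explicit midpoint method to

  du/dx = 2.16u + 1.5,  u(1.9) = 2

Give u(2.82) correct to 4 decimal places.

Midpoint: k1 = f(x_n, u_n); k2 = f(x_n + h/2, u_n + (h/2)·k1); u_{n+1} = u_n + h·k2.
x=1.900000, u=2.000000:
  k1 = f(1.900000, 2.000000) = 5.820000
  k2 = f(2.130000, 3.338600) = 8.711376
  u ← 2.000000 + 0.46·8.711376 = 6.007233
x=2.360000, u=6.007233:
  k1 = f(2.360000, 6.007233) = 14.475623
  k2 = f(2.590000, 9.336626) = 21.667113
  u ← 6.007233 + 0.46·21.667113 = 15.974105
u(2.82) ≈ 15.9741

15.9741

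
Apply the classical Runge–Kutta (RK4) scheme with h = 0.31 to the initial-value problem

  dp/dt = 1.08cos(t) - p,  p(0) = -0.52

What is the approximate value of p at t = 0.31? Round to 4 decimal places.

-0.0985

RK4: k1 = f(t_n, p_n); k2 = f(t_n + h/2, p_n + (h/2)·k1); k3 = f(t_n + h/2, p_n + (h/2)·k2); k4 = f(t_n + h, p_n + h·k3); p_{n+1} = p_n + (h/6)·(k1 + 2k2 + 2k3 + k4).
t=0.000000, p=-0.520000:
  k1 = f(0.000000, -0.520000) = 1.600000
  k2 = f(0.155000, -0.272000) = 1.339052
  k3 = f(0.155000, -0.312447) = 1.379499
  k4 = f(0.310000, -0.092355) = 1.120875
  p ← -0.520000 + (0.31/6)·(k1 + 2k2 + 2k3 + k4) = -0.098504
p(0.31) ≈ -0.0985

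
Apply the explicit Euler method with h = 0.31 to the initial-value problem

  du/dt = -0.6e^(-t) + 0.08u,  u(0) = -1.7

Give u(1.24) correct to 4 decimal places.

Euler: u_{n+1} = u_n + h·f(t_n, u_n).
t=0.000000, u=-1.700000: f=-0.736000 → u ← -1.700000 + 0.31·(-0.736000) = -1.928160
t=0.310000, u=-1.928160: f=-0.594321 → u ← -1.928160 + 0.31·(-0.594321) = -2.112400
t=0.620000, u=-2.112400: f=-0.491759 → u ← -2.112400 + 0.31·(-0.491759) = -2.264845
t=0.930000, u=-2.264845: f=-0.417920 → u ← -2.264845 + 0.31·(-0.417920) = -2.394400
u(1.24) ≈ -2.3944

-2.3944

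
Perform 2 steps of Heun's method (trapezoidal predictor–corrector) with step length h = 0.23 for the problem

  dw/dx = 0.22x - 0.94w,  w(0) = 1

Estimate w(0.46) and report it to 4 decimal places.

0.6724

Heun: k1 = f(x_n, w_n); k2 = f(x_n + h, w_n + h·k1); w_{n+1} = w_n + (h/2)·(k1 + k2).
x=0.000000, w=1.000000:
  k1 = f(0.000000, 1.000000) = -0.940000
  k2 = f(0.230000, 0.783800) = -0.686172
  w ← 1.000000 + (0.23/2)·(-0.940000 + (-0.686172)) = 0.812990
x=0.230000, w=0.812990:
  k1 = f(0.230000, 0.812990) = -0.713611
  k2 = f(0.460000, 0.648860) = -0.508728
  w ← 0.812990 + (0.23/2)·(-0.713611 + (-0.508728)) = 0.672421
w(0.46) ≈ 0.6724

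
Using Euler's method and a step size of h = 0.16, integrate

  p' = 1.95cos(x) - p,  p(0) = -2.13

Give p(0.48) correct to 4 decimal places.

-0.4874

Euler: p_{n+1} = p_n + h·f(x_n, p_n).
x=0.000000, p=-2.130000: f=4.080000 → p ← -2.130000 + 0.16·4.080000 = -1.477200
x=0.160000, p=-1.477200: f=3.402293 → p ← -1.477200 + 0.16·3.402293 = -0.932833
x=0.320000, p=-0.932833: f=2.783842 → p ← -0.932833 + 0.16·2.783842 = -0.487418
p(0.48) ≈ -0.4874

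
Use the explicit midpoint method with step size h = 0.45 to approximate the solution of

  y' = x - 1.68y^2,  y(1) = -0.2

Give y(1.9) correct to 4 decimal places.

Midpoint: k1 = f(x_n, y_n); k2 = f(x_n + h/2, y_n + (h/2)·k1); y_{n+1} = y_n + h·k2.
x=1.000000, y=-0.200000:
  k1 = f(1.000000, -0.200000) = 0.932800
  k2 = f(1.225000, 0.009880) = 1.224836
  y ← -0.200000 + 0.45·1.224836 = 0.351176
x=1.450000, y=0.351176:
  k1 = f(1.450000, 0.351176) = 1.242814
  k2 = f(1.675000, 0.630809) = 1.006493
  y ← 0.351176 + 0.45·1.006493 = 0.804098
y(1.9) ≈ 0.8041

0.8041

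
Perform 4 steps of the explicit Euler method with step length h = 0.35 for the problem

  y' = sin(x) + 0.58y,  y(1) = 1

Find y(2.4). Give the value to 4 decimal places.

Euler: y_{n+1} = y_n + h·f(x_n, y_n).
x=1.000000, y=1.000000: f=1.421471 → y ← 1.000000 + 0.35·1.421471 = 1.497515
x=1.350000, y=1.497515: f=1.844282 → y ← 1.497515 + 0.35·1.844282 = 2.143014
x=1.700000, y=2.143014: f=2.234613 → y ← 2.143014 + 0.35·2.234613 = 2.925128
x=2.050000, y=2.925128: f=2.583937 → y ← 2.925128 + 0.35·2.583937 = 3.829506
y(2.4) ≈ 3.8295

3.8295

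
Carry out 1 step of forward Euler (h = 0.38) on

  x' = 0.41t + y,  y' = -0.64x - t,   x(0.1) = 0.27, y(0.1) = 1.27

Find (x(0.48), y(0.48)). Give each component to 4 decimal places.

Euler on (x,y): x_{n+1} = x_n + h·x', y_{n+1} = y_n + h·y'.
0.100000: (0.270000, 1.270000); f=(1.311000, -0.272800) → (0.768180, 1.166336)
(x(0.48), y(0.48)) ≈ (0.7682, 1.1663)

0.7682, 1.1663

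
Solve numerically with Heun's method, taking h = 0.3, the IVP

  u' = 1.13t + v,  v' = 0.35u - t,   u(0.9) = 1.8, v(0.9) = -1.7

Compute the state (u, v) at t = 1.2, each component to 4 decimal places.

1.6338, -1.8368

Heun on (u,v): k1 = f(t_n, state_n); k2 = f(t_n + h, state_n + h·k1); state_{n+1} = state_n + (h/2)·(k1 + k2).
0.900000: (1.800000, -1.700000)
  k1 = (-0.683000, -0.270000)
  predictor → (1.595100, -1.781000)
  k2 = (-0.425000, -0.641715)
  → (1.633800, -1.836757)
(u(1.2), v(1.2)) ≈ (1.6338, -1.8368)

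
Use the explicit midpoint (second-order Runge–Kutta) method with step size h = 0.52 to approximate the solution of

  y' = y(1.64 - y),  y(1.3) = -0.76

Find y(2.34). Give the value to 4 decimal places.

Midpoint: k1 = f(x_n, y_n); k2 = f(x_n + h/2, y_n + (h/2)·k1); y_{n+1} = y_n + h·k2.
x=1.300000, y=-0.760000:
  k1 = f(1.300000, -0.760000) = -1.824000
  k2 = f(1.560000, -1.234240) = -3.547502
  y ← -0.760000 + 0.52·(-3.547502) = -2.604701
x=1.820000, y=-2.604701:
  k1 = f(1.820000, -2.604701) = -11.056177
  k2 = f(2.080000, -5.479307) = -39.008870
  y ← -2.604701 + 0.52·(-39.008870) = -22.889313
y(2.34) ≈ -22.8893

-22.8893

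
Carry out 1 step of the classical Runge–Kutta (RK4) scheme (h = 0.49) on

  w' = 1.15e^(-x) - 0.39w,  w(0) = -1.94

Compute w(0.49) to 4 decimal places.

-1.2002

RK4: k1 = f(x_n, w_n); k2 = f(x_n + h/2, w_n + (h/2)·k1); k3 = f(x_n + h/2, w_n + (h/2)·k2); k4 = f(x_n + h, w_n + h·k3); w_{n+1} = w_n + (h/6)·(k1 + 2k2 + 2k3 + k4).
x=0.000000, w=-1.940000:
  k1 = f(0.000000, -1.940000) = 1.906600
  k2 = f(0.245000, -1.472883) = 1.474535
  k3 = f(0.245000, -1.578739) = 1.515818
  k4 = f(0.490000, -1.197249) = 1.171447
  w ← -1.940000 + (0.49/6)·(k1 + 2k2 + 2k3 + k4) = -1.200202
w(0.49) ≈ -1.2002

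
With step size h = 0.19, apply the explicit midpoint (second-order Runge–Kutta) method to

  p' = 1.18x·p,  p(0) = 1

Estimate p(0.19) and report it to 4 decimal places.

1.0213

Midpoint: k1 = f(x_n, p_n); k2 = f(x_n + h/2, p_n + (h/2)·k1); p_{n+1} = p_n + h·k2.
x=0.000000, p=1.000000:
  k1 = f(0.000000, 1.000000) = 0.000000
  k2 = f(0.095000, 1.000000) = 0.112100
  p ← 1.000000 + 0.19·0.112100 = 1.021299
p(0.19) ≈ 1.0213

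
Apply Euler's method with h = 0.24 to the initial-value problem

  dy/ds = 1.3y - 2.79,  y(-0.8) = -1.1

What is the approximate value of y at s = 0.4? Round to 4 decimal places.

-10.4732

Euler: y_{n+1} = y_n + h·f(s_n, y_n).
s=-0.800000, y=-1.100000: f=-4.220000 → y ← -1.100000 + 0.24·(-4.220000) = -2.112800
s=-0.560000, y=-2.112800: f=-5.536640 → y ← -2.112800 + 0.24·(-5.536640) = -3.441594
s=-0.320000, y=-3.441594: f=-7.264072 → y ← -3.441594 + 0.24·(-7.264072) = -5.184971
s=-0.080000, y=-5.184971: f=-9.530462 → y ← -5.184971 + 0.24·(-9.530462) = -7.472282
s=0.160000, y=-7.472282: f=-12.503966 → y ← -7.472282 + 0.24·(-12.503966) = -10.473234
y(0.4) ≈ -10.4732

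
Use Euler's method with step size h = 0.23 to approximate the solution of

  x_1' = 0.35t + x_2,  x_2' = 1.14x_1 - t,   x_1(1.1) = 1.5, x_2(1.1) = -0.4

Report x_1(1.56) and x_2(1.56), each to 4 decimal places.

1.5439, -0.1732

Euler on (x_1,x_2): x_1_{n+1} = x_1_n + h·x_1', x_2_{n+1} = x_2_n + h·x_2'.
1.100000: (1.500000, -0.400000); f=(-0.015000, 0.610000) → (1.496550, -0.259700)
1.330000: (1.496550, -0.259700); f=(0.205800, 0.376067) → (1.543884, -0.173205)
(x_1(1.56), x_2(1.56)) ≈ (1.5439, -0.1732)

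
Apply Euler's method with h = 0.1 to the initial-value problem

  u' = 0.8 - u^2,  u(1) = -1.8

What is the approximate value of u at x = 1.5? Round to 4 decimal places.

-4.8371

Euler: u_{n+1} = u_n + h·f(x_n, u_n).
x=1.000000, u=-1.800000: f=-2.440000 → u ← -1.800000 + 0.1·(-2.440000) = -2.044000
x=1.100000, u=-2.044000: f=-3.377936 → u ← -2.044000 + 0.1·(-3.377936) = -2.381794
x=1.200000, u=-2.381794: f=-4.872941 → u ← -2.381794 + 0.1·(-4.872941) = -2.869088
x=1.300000, u=-2.869088: f=-7.431664 → u ← -2.869088 + 0.1·(-7.431664) = -3.612254
x=1.400000, u=-3.612254: f=-12.248380 → u ← -3.612254 + 0.1·(-12.248380) = -4.837092
u(1.5) ≈ -4.8371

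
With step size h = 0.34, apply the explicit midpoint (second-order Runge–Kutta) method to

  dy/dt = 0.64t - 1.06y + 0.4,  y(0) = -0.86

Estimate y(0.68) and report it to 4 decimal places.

-0.1131

Midpoint: k1 = f(t_n, y_n); k2 = f(t_n + h/2, y_n + (h/2)·k1); y_{n+1} = y_n + h·k2.
t=0.000000, y=-0.860000:
  k1 = f(0.000000, -0.860000) = 1.311600
  k2 = f(0.170000, -0.637028) = 1.184050
  y ← -0.860000 + 0.34·1.184050 = -0.457423
t=0.340000, y=-0.457423:
  k1 = f(0.340000, -0.457423) = 1.102468
  k2 = f(0.510000, -0.270003) = 1.012604
  y ← -0.457423 + 0.34·1.012604 = -0.113138
y(0.68) ≈ -0.1131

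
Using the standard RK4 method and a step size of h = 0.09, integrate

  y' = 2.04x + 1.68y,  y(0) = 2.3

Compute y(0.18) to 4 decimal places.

3.1488

RK4: k1 = f(x_n, y_n); k2 = f(x_n + h/2, y_n + (h/2)·k1); k3 = f(x_n + h/2, y_n + (h/2)·k2); k4 = f(x_n + h, y_n + h·k3); y_{n+1} = y_n + (h/6)·(k1 + 2k2 + 2k3 + k4).
x=0.000000, y=2.300000:
  k1 = f(0.000000, 2.300000) = 3.864000
  k2 = f(0.045000, 2.473880) = 4.247918
  k3 = f(0.045000, 2.491156) = 4.276943
  k4 = f(0.090000, 2.684925) = 4.694274
  y ← 2.300000 + (0.09/6)·(k1 + 2k2 + 2k3 + k4) = 2.684120
x=0.090000, y=2.684120:
  k1 = f(0.090000, 2.684120) = 4.692921
  k2 = f(0.135000, 2.895301) = 5.139506
  k3 = f(0.135000, 2.915398) = 5.173268
  k4 = f(0.180000, 3.149714) = 5.658720
  y ← 2.684120 + (0.09/6)·(k1 + 2k2 + 2k3 + k4) = 3.148778
y(0.18) ≈ 3.1488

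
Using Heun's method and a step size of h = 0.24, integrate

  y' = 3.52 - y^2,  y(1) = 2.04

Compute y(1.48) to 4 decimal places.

1.9177

Heun: k1 = f(x_n, y_n); k2 = f(x_n + h, y_n + h·k1); y_{n+1} = y_n + (h/2)·(k1 + k2).
x=1.000000, y=2.040000:
  k1 = f(1.000000, 2.040000) = -0.641600
  k2 = f(1.240000, 1.886016) = -0.037056
  y ← 2.040000 + (0.24/2)·(-0.641600 + (-0.037056)) = 1.958561
x=1.240000, y=1.958561:
  k1 = f(1.240000, 1.958561) = -0.315962
  k2 = f(1.480000, 1.882730) = -0.024673
  y ← 1.958561 + (0.24/2)·(-0.315962 + (-0.024673)) = 1.917685
y(1.48) ≈ 1.9177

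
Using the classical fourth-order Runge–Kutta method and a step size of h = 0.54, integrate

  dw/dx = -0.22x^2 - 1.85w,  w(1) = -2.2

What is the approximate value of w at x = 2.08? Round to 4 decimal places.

-0.6191

RK4: k1 = f(x_n, w_n); k2 = f(x_n + h/2, w_n + (h/2)·k1); k3 = f(x_n + h/2, w_n + (h/2)·k2); k4 = f(x_n + h, w_n + h·k3); w_{n+1} = w_n + (h/6)·(k1 + 2k2 + 2k3 + k4).
x=1.000000, w=-2.200000:
  k1 = f(1.000000, -2.200000) = 3.850000
  k2 = f(1.270000, -1.160500) = 1.792087
  k3 = f(1.270000, -1.716137) = 2.820015
  k4 = f(1.540000, -0.677192) = 0.731053
  w ← -2.200000 + (0.54/6)·(k1 + 2k2 + 2k3 + k4) = -0.957527
x=1.540000, w=-0.957527:
  k1 = f(1.540000, -0.957527) = 1.249673
  k2 = f(1.810000, -0.620115) = 0.426471
  k3 = f(1.810000, -0.842380) = 0.837660
  k4 = f(2.080000, -0.505190) = -0.017206
  w ← -0.957527 + (0.54/6)·(k1 + 2k2 + 2k3 + k4) = -0.619061
w(2.08) ≈ -0.6191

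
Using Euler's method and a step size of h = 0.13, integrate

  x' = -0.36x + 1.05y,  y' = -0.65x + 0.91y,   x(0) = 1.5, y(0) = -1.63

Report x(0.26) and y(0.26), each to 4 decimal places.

Euler on (x,y): x_{n+1} = x_n + h·x', y_{n+1} = y_n + h·y'.
0.000000: (1.500000, -1.630000); f=(-2.251500, -2.458300) → (1.207305, -1.949579)
0.130000: (1.207305, -1.949579); f=(-2.481688, -2.558865) → (0.884686, -2.282231)
(x(0.26), y(0.26)) ≈ (0.8847, -2.2822)

0.8847, -2.2822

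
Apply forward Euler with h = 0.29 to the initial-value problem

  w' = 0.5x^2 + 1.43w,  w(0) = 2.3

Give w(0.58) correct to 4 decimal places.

4.6154

Euler: w_{n+1} = w_n + h·f(x_n, w_n).
x=0.000000, w=2.300000: f=3.289000 → w ← 2.300000 + 0.29·3.289000 = 3.253810
x=0.290000, w=3.253810: f=4.694998 → w ← 3.253810 + 0.29·4.694998 = 4.615360
w(0.58) ≈ 4.6154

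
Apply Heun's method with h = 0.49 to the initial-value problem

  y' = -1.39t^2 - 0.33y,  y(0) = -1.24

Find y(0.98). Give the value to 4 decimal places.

-1.3640

Heun: k1 = f(t_n, y_n); k2 = f(t_n + h, y_n + h·k1); y_{n+1} = y_n + (h/2)·(k1 + k2).
t=0.000000, y=-1.240000:
  k1 = f(0.000000, -1.240000) = 0.409200
  k2 = f(0.490000, -1.039492) = 0.009293
  y ← -1.240000 + (0.49/2)·(0.409200 + 0.009293) = -1.137469
t=0.490000, y=-1.137469:
  k1 = f(0.490000, -1.137469) = 0.041626
  k2 = f(0.980000, -1.117072) = -0.966322
  y ← -1.137469 + (0.49/2)·(0.041626 + (-0.966322)) = -1.364020
y(0.98) ≈ -1.3640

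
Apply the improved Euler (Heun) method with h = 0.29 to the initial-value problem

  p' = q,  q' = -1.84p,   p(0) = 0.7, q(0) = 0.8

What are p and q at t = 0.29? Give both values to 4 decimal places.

0.8778, 0.3646

Heun on (p,q): k1 = f(t_n, state_n); k2 = f(t_n + h, state_n + h·k1); state_{n+1} = state_n + (h/2)·(k1 + k2).
0.000000: (0.700000, 0.800000)
  k1 = (0.800000, -1.288000)
  predictor → (0.932000, 0.426480)
  k2 = (0.426480, -1.714880)
  → (0.877840, 0.364582)
(p(0.29), q(0.29)) ≈ (0.8778, 0.3646)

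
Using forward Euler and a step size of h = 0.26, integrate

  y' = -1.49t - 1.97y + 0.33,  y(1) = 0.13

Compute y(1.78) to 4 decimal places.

Euler: y_{n+1} = y_n + h·f(t_n, y_n).
t=1.000000, y=0.130000: f=-1.416100 → y ← 0.130000 + 0.26·(-1.416100) = -0.238186
t=1.260000, y=-0.238186: f=-1.078174 → y ← -0.238186 + 0.26·(-1.078174) = -0.518511
t=1.520000, y=-0.518511: f=-0.913333 → y ← -0.518511 + 0.26·(-0.913333) = -0.755978
y(1.78) ≈ -0.7560

-0.7560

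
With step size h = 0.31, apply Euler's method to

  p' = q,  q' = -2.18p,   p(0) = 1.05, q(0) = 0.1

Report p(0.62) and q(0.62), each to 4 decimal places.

Euler on (p,q): p_{n+1} = p_n + h·p', q_{n+1} = q_n + h·q'.
0.000000: (1.050000, 0.100000); f=(0.100000, -2.289000) → (1.081000, -0.609590)
0.310000: (1.081000, -0.609590); f=(-0.609590, -2.356580) → (0.892027, -1.340130)
(p(0.62), q(0.62)) ≈ (0.8920, -1.3401)

0.8920, -1.3401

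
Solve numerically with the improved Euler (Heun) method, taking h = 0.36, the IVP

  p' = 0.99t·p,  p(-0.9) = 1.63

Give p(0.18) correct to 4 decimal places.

Heun: k1 = f(t_n, p_n); k2 = f(t_n + h, p_n + h·k1); p_{n+1} = p_n + (h/2)·(k1 + k2).
t=-0.900000, p=1.630000:
  k1 = f(-0.900000, 1.630000) = -1.452330
  k2 = f(-0.540000, 1.107161) = -0.591888
  p ← 1.630000 + (0.36/2)·(-1.452330 + (-0.591888)) = 1.262041
t=-0.540000, p=1.262041:
  k1 = f(-0.540000, 1.262041) = -0.674687
  k2 = f(-0.180000, 1.019153) = -0.181613
  p ← 1.262041 + (0.36/2)·(-0.674687 + (-0.181613)) = 1.107907
t=-0.180000, p=1.107907:
  k1 = f(-0.180000, 1.107907) = -0.197429
  k2 = f(0.180000, 1.036832) = 0.184764
  p ← 1.107907 + (0.36/2)·(-0.197429 + 0.184764) = 1.105627
p(0.18) ≈ 1.1056

1.1056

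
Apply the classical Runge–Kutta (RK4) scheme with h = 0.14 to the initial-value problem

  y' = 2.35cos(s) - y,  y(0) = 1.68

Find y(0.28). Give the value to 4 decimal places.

RK4: k1 = f(s_n, y_n); k2 = f(s_n + h/2, y_n + (h/2)·k1); k3 = f(s_n + h/2, y_n + (h/2)·k2); k4 = f(s_n + h, y_n + h·k3); y_{n+1} = y_n + (h/6)·(k1 + 2k2 + 2k3 + k4).
s=0.000000, y=1.680000:
  k1 = f(0.000000, 1.680000) = 0.670000
  k2 = f(0.070000, 1.726900) = 0.617345
  k3 = f(0.070000, 1.723214) = 0.621031
  k4 = f(0.140000, 1.766944) = 0.560063
  y ← 1.680000 + (0.14/6)·(k1 + 2k2 + 2k3 + k4) = 1.766492
s=0.140000, y=1.766492:
  k1 = f(0.140000, 1.766492) = 0.560515
  k2 = f(0.210000, 1.805728) = 0.492644
  k3 = f(0.210000, 1.800977) = 0.497395
  k4 = f(0.280000, 1.836128) = 0.422353
  y ← 1.766492 + (0.14/6)·(k1 + 2k2 + 2k3 + k4) = 1.835628
y(0.28) ≈ 1.8356

1.8356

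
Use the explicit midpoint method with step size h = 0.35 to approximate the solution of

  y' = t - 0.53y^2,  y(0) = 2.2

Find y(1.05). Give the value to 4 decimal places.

Midpoint: k1 = f(t_n, y_n); k2 = f(t_n + h/2, y_n + (h/2)·k1); y_{n+1} = y_n + h·k2.
t=0.000000, y=2.200000:
  k1 = f(0.000000, 2.200000) = -2.565200
  k2 = f(0.175000, 1.751090) = -1.450148
  y ← 2.200000 + 0.35·(-1.450148) = 1.692448
t=0.350000, y=1.692448:
  k1 = f(0.350000, 1.692448) = -1.168122
  k2 = f(0.525000, 1.488027) = -0.648539
  y ← 1.692448 + 0.35·(-0.648539) = 1.465460
t=0.700000, y=1.465460:
  k1 = f(0.700000, 1.465460) = -0.438213
  k2 = f(0.875000, 1.388772) = -0.147205
  y ← 1.465460 + 0.35·(-0.147205) = 1.413938
y(1.05) ≈ 1.4139

1.4139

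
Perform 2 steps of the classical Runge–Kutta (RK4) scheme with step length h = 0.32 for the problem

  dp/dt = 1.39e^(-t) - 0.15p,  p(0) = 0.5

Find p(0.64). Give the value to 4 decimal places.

1.0776

RK4: k1 = f(t_n, p_n); k2 = f(t_n + h/2, p_n + (h/2)·k1); k3 = f(t_n + h/2, p_n + (h/2)·k2); k4 = f(t_n + h, p_n + h·k3); p_{n+1} = p_n + (h/6)·(k1 + 2k2 + 2k3 + k4).
t=0.000000, p=0.500000:
  k1 = f(0.000000, 0.500000) = 1.315000
  k2 = f(0.160000, 0.710400) = 1.077920
  k3 = f(0.160000, 0.672467) = 1.083610
  k4 = f(0.320000, 0.846755) = 0.882334
  p ← 0.500000 + (0.32/6)·(k1 + 2k2 + 2k3 + k4) = 0.847754
t=0.320000, p=0.847754:
  k1 = f(0.320000, 0.847754) = 0.882184
  k2 = f(0.480000, 0.988904) = 0.711773
  k3 = f(0.480000, 0.961638) = 0.715863
  k4 = f(0.640000, 1.076831) = 0.571412
  p ← 0.847754 + (0.32/6)·(k1 + 2k2 + 2k3 + k4) = 1.077561
p(0.64) ≈ 1.0776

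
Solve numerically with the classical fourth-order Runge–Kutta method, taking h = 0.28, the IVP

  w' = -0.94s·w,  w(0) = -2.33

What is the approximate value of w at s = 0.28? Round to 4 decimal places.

-2.2457

RK4: k1 = f(s_n, w_n); k2 = f(s_n + h/2, w_n + (h/2)·k1); k3 = f(s_n + h/2, w_n + (h/2)·k2); k4 = f(s_n + h, w_n + h·k3); w_{n+1} = w_n + (h/6)·(k1 + 2k2 + 2k3 + k4).
s=0.000000, w=-2.330000:
  k1 = f(0.000000, -2.330000) = 0.000000
  k2 = f(0.140000, -2.330000) = 0.306628
  k3 = f(0.140000, -2.287072) = 0.300979
  k4 = f(0.280000, -2.245726) = 0.591075
  w ← -2.330000 + (0.28/6)·(k1 + 2k2 + 2k3 + k4) = -2.245707
w(0.28) ≈ -2.2457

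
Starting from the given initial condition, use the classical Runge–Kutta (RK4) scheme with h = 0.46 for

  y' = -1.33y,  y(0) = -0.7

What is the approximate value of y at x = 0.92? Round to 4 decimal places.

-0.2064

RK4: k1 = f(x_n, y_n); k2 = f(x_n + h/2, y_n + (h/2)·k1); k3 = f(x_n + h/2, y_n + (h/2)·k2); k4 = f(x_n + h, y_n + h·k3); y_{n+1} = y_n + (h/6)·(k1 + 2k2 + 2k3 + k4).
x=0.000000, y=-0.700000:
  k1 = f(0.000000, -0.700000) = 0.931000
  k2 = f(0.230000, -0.485870) = 0.646207
  k3 = f(0.230000, -0.551372) = 0.733325
  k4 = f(0.460000, -0.362670) = 0.482352
  y ← -0.700000 + (0.46/6)·(k1 + 2k2 + 2k3 + k4) = -0.380115
x=0.460000, y=-0.380115:
  k1 = f(0.460000, -0.380115) = 0.505553
  k2 = f(0.690000, -0.263838) = 0.350904
  k3 = f(0.690000, -0.299407) = 0.398211
  k4 = f(0.920000, -0.196938) = 0.261927
  y ← -0.380115 + (0.46/6)·(k1 + 2k2 + 2k3 + k4) = -0.206410
y(0.92) ≈ -0.2064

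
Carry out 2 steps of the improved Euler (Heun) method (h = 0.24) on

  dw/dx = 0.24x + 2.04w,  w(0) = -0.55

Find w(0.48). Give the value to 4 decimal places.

-1.3894

Heun: k1 = f(x_n, w_n); k2 = f(x_n + h, w_n + h·k1); w_{n+1} = w_n + (h/2)·(k1 + k2).
x=0.000000, w=-0.550000:
  k1 = f(0.000000, -0.550000) = -1.122000
  k2 = f(0.240000, -0.819280) = -1.613731
  w ← -0.550000 + (0.24/2)·(-1.122000 + (-1.613731)) = -0.878288
x=0.240000, w=-0.878288:
  k1 = f(0.240000, -0.878288) = -1.734107
  k2 = f(0.480000, -1.294473) = -2.525526
  w ← -0.878288 + (0.24/2)·(-1.734107 + (-2.525526)) = -1.389444
w(0.48) ≈ -1.3894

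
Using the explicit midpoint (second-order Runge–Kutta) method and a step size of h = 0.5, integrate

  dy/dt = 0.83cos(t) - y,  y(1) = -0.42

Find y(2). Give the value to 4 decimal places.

Midpoint: k1 = f(t_n, y_n); k2 = f(t_n + h/2, y_n + (h/2)·k1); y_{n+1} = y_n + h·k2.
t=1.000000, y=-0.420000:
  k1 = f(1.000000, -0.420000) = 0.868451
  k2 = f(1.250000, -0.202887) = 0.464605
  y ← -0.420000 + 0.5·0.464605 = -0.187698
t=1.500000, y=-0.187698:
  k1 = f(1.500000, -0.187698) = 0.246409
  k2 = f(1.750000, -0.126095) = -0.021849
  y ← -0.187698 + 0.5·(-0.021849) = -0.198622
y(2) ≈ -0.1986

-0.1986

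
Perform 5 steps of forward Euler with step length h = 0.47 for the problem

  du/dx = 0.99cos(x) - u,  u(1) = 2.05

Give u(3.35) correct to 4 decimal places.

Euler: u_{n+1} = u_n + h·f(x_n, u_n).
x=1.000000, u=2.050000: f=-1.515101 → u ← 2.050000 + 0.47·(-1.515101) = 1.337903
x=1.470000, u=1.337903: f=-1.238283 → u ← 1.337903 + 0.47·(-1.238283) = 0.755910
x=1.940000, u=0.755910: f=-1.113174 → u ← 0.755910 + 0.47·(-1.113174) = 0.232718
x=2.410000, u=0.232718: f=-0.969388 → u ← 0.232718 + 0.47·(-0.969388) = -0.222895
x=2.880000, u=-0.222895: f=-0.733425 → u ← -0.222895 + 0.47·(-0.733425) = -0.567604
u(3.35) ≈ -0.5676

-0.5676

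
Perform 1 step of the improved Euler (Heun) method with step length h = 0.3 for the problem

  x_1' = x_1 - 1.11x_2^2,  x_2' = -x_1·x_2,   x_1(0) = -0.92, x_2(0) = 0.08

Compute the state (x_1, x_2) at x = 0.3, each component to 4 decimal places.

Heun on (x_1,x_2): k1 = f(x_n, state_n); k2 = f(x_n + h, state_n + h·k1); state_{n+1} = state_n + (h/2)·(k1 + k2).
0.000000: (-0.920000, 0.080000)
  k1 = (-0.927104, 0.073600)
  predictor → (-1.198131, 0.102080)
  k2 = (-1.209698, 0.122305)
  → (-1.240520, 0.109386)
(x_1(0.3), x_2(0.3)) ≈ (-1.2405, 0.1094)

-1.2405, 0.1094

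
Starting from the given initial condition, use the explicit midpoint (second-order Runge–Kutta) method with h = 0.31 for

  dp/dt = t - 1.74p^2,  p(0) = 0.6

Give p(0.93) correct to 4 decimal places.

Midpoint: k1 = f(t_n, p_n); k2 = f(t_n + h/2, p_n + (h/2)·k1); p_{n+1} = p_n + h·k2.
t=0.000000, p=0.600000:
  k1 = f(0.000000, 0.600000) = -0.626400
  k2 = f(0.155000, 0.502908) = -0.285075
  p ← 0.600000 + 0.31·(-0.285075) = 0.511627
t=0.310000, p=0.511627:
  k1 = f(0.310000, 0.511627) = -0.145466
  k2 = f(0.465000, 0.489080) = 0.048794
  p ← 0.511627 + 0.31·0.048794 = 0.526753
t=0.620000, p=0.526753:
  k1 = f(0.620000, 0.526753) = 0.137204
  k2 = f(0.775000, 0.548020) = 0.252434
  p ← 0.526753 + 0.31·0.252434 = 0.605007
p(0.93) ≈ 0.6050

0.6050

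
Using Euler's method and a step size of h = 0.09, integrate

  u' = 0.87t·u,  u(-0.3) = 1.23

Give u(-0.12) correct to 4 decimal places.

Euler: u_{n+1} = u_n + h·f(t_n, u_n).
t=-0.300000, u=1.230000: f=-0.321030 → u ← 1.230000 + 0.09·(-0.321030) = 1.201107
t=-0.210000, u=1.201107: f=-0.219442 → u ← 1.201107 + 0.09·(-0.219442) = 1.181357
u(-0.12) ≈ 1.1814

1.1814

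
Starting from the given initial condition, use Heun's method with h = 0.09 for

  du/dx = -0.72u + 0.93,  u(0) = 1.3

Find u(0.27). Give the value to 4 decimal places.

Heun: k1 = f(x_n, u_n); k2 = f(x_n + h, u_n + h·k1); u_{n+1} = u_n + (h/2)·(k1 + k2).
x=0.000000, u=1.300000:
  k1 = f(0.000000, 1.300000) = -0.006000
  k2 = f(0.090000, 1.299460) = -0.005611
  u ← 1.300000 + (0.09/2)·(-0.006000 + (-0.005611)) = 1.299477
x=0.090000, u=1.299477:
  k1 = f(0.090000, 1.299477) = -0.005624
  k2 = f(0.180000, 1.298971) = -0.005259
  u ← 1.299477 + (0.09/2)·(-0.005624 + (-0.005259)) = 1.298988
x=0.180000, u=1.298988:
  k1 = f(0.180000, 1.298988) = -0.005271
  k2 = f(0.270000, 1.298513) = -0.004930
  u ← 1.298988 + (0.09/2)·(-0.005271 + (-0.004930)) = 1.298529
u(0.27) ≈ 1.2985

1.2985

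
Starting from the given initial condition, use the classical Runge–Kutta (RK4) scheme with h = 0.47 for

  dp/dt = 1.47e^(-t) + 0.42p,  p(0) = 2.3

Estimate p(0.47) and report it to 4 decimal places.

3.4161

RK4: k1 = f(t_n, p_n); k2 = f(t_n + h/2, p_n + (h/2)·k1); k3 = f(t_n + h/2, p_n + (h/2)·k2); k4 = f(t_n + h, p_n + h·k3); p_{n+1} = p_n + (h/6)·(k1 + 2k2 + 2k3 + k4).
t=0.000000, p=2.300000:
  k1 = f(0.000000, 2.300000) = 2.436000
  k2 = f(0.235000, 2.872460) = 2.368572
  k3 = f(0.235000, 2.856615) = 2.361917
  k4 = f(0.470000, 3.410101) = 2.350996
  p ← 2.300000 + (0.47/6)·(k1 + 2k2 + 2k3 + k4) = 3.416091
p(0.47) ≈ 3.4161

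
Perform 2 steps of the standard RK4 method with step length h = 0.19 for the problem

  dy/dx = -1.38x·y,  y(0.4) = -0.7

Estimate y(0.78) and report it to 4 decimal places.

-0.5137

RK4: k1 = f(x_n, y_n); k2 = f(x_n + h/2, y_n + (h/2)·k1); k3 = f(x_n + h/2, y_n + (h/2)·k2); k4 = f(x_n + h, y_n + h·k3); y_{n+1} = y_n + (h/6)·(k1 + 2k2 + 2k3 + k4).
x=0.400000, y=-0.700000:
  k1 = f(0.400000, -0.700000) = 0.386400
  k2 = f(0.495000, -0.663292) = 0.453095
  k3 = f(0.495000, -0.656956) = 0.448767
  k4 = f(0.590000, -0.614734) = 0.500517
  y ← -0.700000 + (0.19/6)·(k1 + 2k2 + 2k3 + k4) = -0.614796
x=0.590000, y=-0.614796:
  k1 = f(0.590000, -0.614796) = 0.500567
  k2 = f(0.685000, -0.567243) = 0.536214
  k3 = f(0.685000, -0.563856) = 0.533013
  k4 = f(0.780000, -0.513524) = 0.552757
  y ← -0.614796 + (0.19/6)·(k1 + 2k2 + 2k3 + k4) = -0.513723
y(0.78) ≈ -0.5137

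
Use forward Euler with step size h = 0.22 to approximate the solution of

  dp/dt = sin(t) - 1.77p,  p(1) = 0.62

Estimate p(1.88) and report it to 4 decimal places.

Euler: p_{n+1} = p_n + h·f(t_n, p_n).
t=1.000000, p=0.620000: f=-0.255929 → p ← 0.620000 + 0.22·(-0.255929) = 0.563696
t=1.220000, p=0.563696: f=-0.058642 → p ← 0.563696 + 0.22·(-0.058642) = 0.550794
t=1.440000, p=0.550794: f=0.016552 → p ← 0.550794 + 0.22·0.016552 = 0.554436
t=1.660000, p=0.554436: f=0.014672 → p ← 0.554436 + 0.22·0.014672 = 0.557664
p(1.88) ≈ 0.5577

0.5577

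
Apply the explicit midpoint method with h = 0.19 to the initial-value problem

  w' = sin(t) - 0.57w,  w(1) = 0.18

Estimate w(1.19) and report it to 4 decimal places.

Midpoint: k1 = f(t_n, w_n); k2 = f(t_n + h/2, w_n + (h/2)·k1); w_{n+1} = w_n + h·k2.
t=1.000000, w=0.180000:
  k1 = f(1.000000, 0.180000) = 0.738871
  k2 = f(1.095000, 0.250193) = 0.746318
  w ← 0.180000 + 0.19·0.746318 = 0.321800
w(1.19) ≈ 0.3218

0.3218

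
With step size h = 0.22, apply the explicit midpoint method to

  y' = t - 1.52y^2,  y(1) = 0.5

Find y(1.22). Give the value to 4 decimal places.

0.6362

Midpoint: k1 = f(t_n, y_n); k2 = f(t_n + h/2, y_n + (h/2)·k1); y_{n+1} = y_n + h·k2.
t=1.000000, y=0.500000:
  k1 = f(1.000000, 0.500000) = 0.620000
  k2 = f(1.110000, 0.568200) = 0.619266
  y ← 0.500000 + 0.22·0.619266 = 0.636239
y(1.22) ≈ 0.6362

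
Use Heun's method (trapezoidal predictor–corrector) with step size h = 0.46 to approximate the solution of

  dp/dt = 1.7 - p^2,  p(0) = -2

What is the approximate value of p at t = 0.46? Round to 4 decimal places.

-4.2888

Heun: k1 = f(t_n, p_n); k2 = f(t_n + h, p_n + h·k1); p_{n+1} = p_n + (h/2)·(k1 + k2).
t=0.000000, p=-2.000000:
  k1 = f(0.000000, -2.000000) = -2.300000
  k2 = f(0.460000, -3.058000) = -7.651364
  p ← -2.000000 + (0.46/2)·(-2.300000 + (-7.651364)) = -4.288814
p(0.46) ≈ -4.2888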